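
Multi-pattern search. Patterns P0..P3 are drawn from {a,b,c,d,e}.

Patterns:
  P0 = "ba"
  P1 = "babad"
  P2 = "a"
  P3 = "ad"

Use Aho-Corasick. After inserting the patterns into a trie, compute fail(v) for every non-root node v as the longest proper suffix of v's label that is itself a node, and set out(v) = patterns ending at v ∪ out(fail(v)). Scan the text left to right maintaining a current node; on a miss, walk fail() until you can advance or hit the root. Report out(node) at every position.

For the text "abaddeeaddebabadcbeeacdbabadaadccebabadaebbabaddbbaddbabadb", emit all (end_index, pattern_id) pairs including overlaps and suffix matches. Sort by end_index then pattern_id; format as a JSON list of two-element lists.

Build:
Trie (insert patterns):
  n0 'ε': a→6 b→1
  n1 'b': a→2
  n2 'ba': b→3  [P0 ends]
  n3 'bab': a→4
  n4 'baba': d→5
  n5 'babad': ·  [P1 ends]
  n6 'a': d→7  [P2 ends]
  n7 'ad': ·  [P3 ends]

Failure links (BFS by depth):
  fail(1) 'b': from fail(0)=0 chase 'b': 0 ⇒ 0;  out=∅∪out(0)=∅
  fail(6) 'a': from fail(0)=0 chase 'a': 0 ⇒ 0;  out={2}∪out(0)={2}
  fail(2) 'ba': from fail(1)=0 chase 'a': 0 ⇒ 6;  out={0}∪out(6)={0,2}
  fail(7) 'ad': from fail(6)=0 chase 'd': 0 ⇒ 0;  out={3}∪out(0)={3}
  fail(3) 'bab': from fail(2)=6 chase 'b': 6→0 ⇒ 1;  out=∅∪out(1)=∅
  fail(4) 'baba': from fail(3)=1 chase 'a': 1 ⇒ 2;  out=∅∪out(2)={0,2}
  fail(5) 'babad': from fail(4)=2 chase 'd': 2→6 ⇒ 7;  out={1}∪out(7)={1,3}

Scan:
i=0 'a': node 0→6  → match P2@[0:0]
i=1 'b': node 6→1 (fail-walked)
i=2 'a': node 1→2  → match P0@[1:2],P2@[2:2]
i=3 'd': node 2→7 (fail-walked)  → match P3@[2:3]
i=4 'd': node 7→0 (fail-walked)
i=5 'e': node 0→0
i=6 'e': node 0→0
i=7 'a': node 0→6  → match P2@[7:7]
i=8 'd': node 6→7  → match P3@[7:8]
i=9 'd': node 7→0 (fail-walked)
i=10 'e': node 0→0
i=11 'b': node 0→1
i=12 'a': node 1→2  → match P0@[11:12],P2@[12:12]
i=13 'b': node 2→3
i=14 'a': node 3→4  → match P0@[13:14],P2@[14:14]
i=15 'd': node 4→5  → match P1@[11:15],P3@[14:15]
i=16 'c': node 5→0 (fail-walked)
i=17 'b': node 0→1
i=18 'e': node 1→0 (fail-walked)
i=19 'e': node 0→0
i=20 'a': node 0→6  → match P2@[20:20]
i=21 'c': node 6→0 (fail-walked)
i=22 'd': node 0→0
i=23 'b': node 0→1
i=24 'a': node 1→2  → match P0@[23:24],P2@[24:24]
i=25 'b': node 2→3
i=26 'a': node 3→4  → match P0@[25:26],P2@[26:26]
i=27 'd': node 4→5  → match P1@[23:27],P3@[26:27]
i=28 'a': node 5→6 (fail-walked)  → match P2@[28:28]
i=29 'a': node 6→6 (fail-walked)  → match P2@[29:29]
i=30 'd': node 6→7  → match P3@[29:30]
i=31 'c': node 7→0 (fail-walked)
i=32 'c': node 0→0
i=33 'e': node 0→0
i=34 'b': node 0→1
i=35 'a': node 1→2  → match P0@[34:35],P2@[35:35]
i=36 'b': node 2→3
i=37 'a': node 3→4  → match P0@[36:37],P2@[37:37]
i=38 'd': node 4→5  → match P1@[34:38],P3@[37:38]
i=39 'a': node 5→6 (fail-walked)  → match P2@[39:39]
i=40 'e': node 6→0 (fail-walked)
i=41 'b': node 0→1
i=42 'b': node 1→1 (fail-walked)
i=43 'a': node 1→2  → match P0@[42:43],P2@[43:43]
i=44 'b': node 2→3
i=45 'a': node 3→4  → match P0@[44:45],P2@[45:45]
i=46 'd': node 4→5  → match P1@[42:46],P3@[45:46]
i=47 'd': node 5→0 (fail-walked)
i=48 'b': node 0→1
i=49 'b': node 1→1 (fail-walked)
i=50 'a': node 1→2  → match P0@[49:50],P2@[50:50]
i=51 'd': node 2→7 (fail-walked)  → match P3@[50:51]
i=52 'd': node 7→0 (fail-walked)
i=53 'b': node 0→1
i=54 'a': node 1→2  → match P0@[53:54],P2@[54:54]
i=55 'b': node 2→3
i=56 'a': node 3→4  → match P0@[55:56],P2@[56:56]
i=57 'd': node 4→5  → match P1@[53:57],P3@[56:57]
i=58 'b': node 5→1 (fail-walked)

All matches (sorted): [[0,2],[2,0],[2,2],[3,3],[7,2],[8,3],[12,0],[12,2],[14,0],[14,2],[15,1],[15,3],[20,2],[24,0],[24,2],[26,0],[26,2],[27,1],[27,3],[28,2],[29,2],[30,3],[35,0],[35,2],[37,0],[37,2],[38,1],[38,3],[39,2],[43,0],[43,2],[45,0],[45,2],[46,1],[46,3],[50,0],[50,2],[51,3],[54,0],[54,2],[56,0],[56,2],[57,1],[57,3]]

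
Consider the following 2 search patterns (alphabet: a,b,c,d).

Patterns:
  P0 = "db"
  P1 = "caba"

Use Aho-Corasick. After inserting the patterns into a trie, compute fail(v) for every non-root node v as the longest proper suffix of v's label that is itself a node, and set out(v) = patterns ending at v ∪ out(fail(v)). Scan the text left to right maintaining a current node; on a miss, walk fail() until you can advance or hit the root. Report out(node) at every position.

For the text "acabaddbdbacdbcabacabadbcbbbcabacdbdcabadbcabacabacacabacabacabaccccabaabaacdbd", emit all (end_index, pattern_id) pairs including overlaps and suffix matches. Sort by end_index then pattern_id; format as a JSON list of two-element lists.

Construct AC machine:
Trie nodes:
  n0 'ε': c→3 d→1
  n1 'd': b→2
  n2 'db': ·  ←P0
  n3 'c': a→4
  n4 'ca': b→5
  n5 'cab': a→6
  n6 'caba': ·  ←P1

Failure links (BFS by depth):
  n1('d'): parent n0 fail=0; on 'd' 0 → fail=0;  out ∅∪∅=∅
  n3('c'): parent n0 fail=0; on 'c' 0 → fail=0;  out ∅∪∅=∅
  n2('db'): parent n1 fail=0; on 'b' 0 → fail=0;  out {0}∪∅={0}
  n4('ca'): parent n3 fail=0; on 'a' 0 → fail=0;  out ∅∪∅=∅
  n5('cab'): parent n4 fail=0; on 'b' 0 → fail=0;  out ∅∪∅=∅
  n6('caba'): parent n5 fail=0; on 'a' 0 → fail=0;  out {1}∪∅={1}

Scan:
i=0 'a': node 0→0
i=1 'c': node 0→3
i=2 'a': node 3→4
i=3 'b': node 4→5
i=4 'a': node 5→6  emit P1@[1:4]
i=5 'd': node 6→1 (via fail)
i=6 'd': node 1→1 (via fail)
i=7 'b': node 1→2  emit P0@[6:7]
i=8 'd': node 2→1 (via fail)
i=9 'b': node 1→2  emit P0@[8:9]
i=10 'a': node 2→0 (via fail)
i=11 'c': node 0→3
i=12 'd': node 3→1 (via fail)
i=13 'b': node 1→2  emit P0@[12:13]
i=14 'c': node 2→3 (via fail)
i=15 'a': node 3→4
i=16 'b': node 4→5
i=17 'a': node 5→6  emit P1@[14:17]
i=18 'c': node 6→3 (via fail)
i=19 'a': node 3→4
i=20 'b': node 4→5
i=21 'a': node 5→6  emit P1@[18:21]
i=22 'd': node 6→1 (via fail)
i=23 'b': node 1→2  emit P0@[22:23]
i=24 'c': node 2→3 (via fail)
i=25 'b': node 3→0 (via fail)
i=26 'b': node 0→0
i=27 'b': node 0→0
i=28 'c': node 0→3
i=29 'a': node 3→4
i=30 'b': node 4→5
i=31 'a': node 5→6  emit P1@[28:31]
i=32 'c': node 6→3 (via fail)
i=33 'd': node 3→1 (via fail)
i=34 'b': node 1→2  emit P0@[33:34]
i=35 'd': node 2→1 (via fail)
i=36 'c': node 1→3 (via fail)
i=37 'a': node 3→4
i=38 'b': node 4→5
i=39 'a': node 5→6  emit P1@[36:39]
i=40 'd': node 6→1 (via fail)
i=41 'b': node 1→2  emit P0@[40:41]
i=42 'c': node 2→3 (via fail)
i=43 'a': node 3→4
i=44 'b': node 4→5
i=45 'a': node 5→6  emit P1@[42:45]
i=46 'c': node 6→3 (via fail)
i=47 'a': node 3→4
i=48 'b': node 4→5
i=49 'a': node 5→6  emit P1@[46:49]
i=50 'c': node 6→3 (via fail)
i=51 'a': node 3→4
i=52 'c': node 4→3 (via fail)
i=53 'a': node 3→4
i=54 'b': node 4→5
i=55 'a': node 5→6  emit P1@[52:55]
i=56 'c': node 6→3 (via fail)
i=57 'a': node 3→4
i=58 'b': node 4→5
i=59 'a': node 5→6  emit P1@[56:59]
i=60 'c': node 6→3 (via fail)
i=61 'a': node 3→4
i=62 'b': node 4→5
i=63 'a': node 5→6  emit P1@[60:63]
i=64 'c': node 6→3 (via fail)
i=65 'c': node 3→3 (via fail)
i=66 'c': node 3→3 (via fail)
i=67 'c': node 3→3 (via fail)
i=68 'a': node 3→4
i=69 'b': node 4→5
i=70 'a': node 5→6  emit P1@[67:70]
i=71 'a': node 6→0 (via fail)
i=72 'b': node 0→0
i=73 'a': node 0→0
i=74 'a': node 0→0
i=75 'c': node 0→3
i=76 'd': node 3→1 (via fail)
i=77 'b': node 1→2  emit P0@[76:77]
i=78 'd': node 2→1 (via fail)

Matches: [[4,1],[7,0],[9,0],[13,0],[17,1],[21,1],[23,0],[31,1],[34,0],[39,1],[41,0],[45,1],[49,1],[55,1],[59,1],[63,1],[70,1],[77,0]]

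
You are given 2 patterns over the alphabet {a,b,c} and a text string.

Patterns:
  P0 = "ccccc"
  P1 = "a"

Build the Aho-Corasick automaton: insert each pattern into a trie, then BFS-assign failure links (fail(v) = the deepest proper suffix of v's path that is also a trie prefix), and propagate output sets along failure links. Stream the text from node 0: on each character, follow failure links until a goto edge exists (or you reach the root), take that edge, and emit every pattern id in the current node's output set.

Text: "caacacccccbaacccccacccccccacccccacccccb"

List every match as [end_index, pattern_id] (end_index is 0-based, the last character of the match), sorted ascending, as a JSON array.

Construct AC machine:
Trie (insert patterns):
  n0 'ε': a→6 c→1
  n1 'c': c→2
  n2 'cc': c→3
  n3 'ccc': c→4
  n4 'cccc': c→5
  n5 'ccccc': ·  [P0 ends]
  n6 'a': ·  [P1 ends]

Failure links (BFS by depth):
  fail(1) 'c': from fail(0)=0 chase 'c': 0 ⇒ 0;  out=∅∪out(0)=∅
  fail(6) 'a': from fail(0)=0 chase 'a': 0 ⇒ 0;  out={1}∪out(0)={1}
  fail(2) 'cc': from fail(1)=0 chase 'c': 0 ⇒ 1;  out=∅∪out(1)=∅
  fail(3) 'ccc': from fail(2)=1 chase 'c': 1 ⇒ 2;  out=∅∪out(2)=∅
  fail(4) 'cccc': from fail(3)=2 chase 'c': 2 ⇒ 3;  out=∅∪out(3)=∅
  fail(5) 'ccccc': from fail(4)=3 chase 'c': 3 ⇒ 4;  out={0}∪out(4)={0}

Scan:
[0] read 'c'  n0⇒n1
[1] read 'a'  n1⇒n6 ·f  ** P1@[1:1]
[2] read 'a'  n6⇒n6 ·f  ** P1@[2:2]
[3] read 'c'  n6⇒n1 ·f
[4] read 'a'  n1⇒n6 ·f  ** P1@[4:4]
[5] read 'c'  n6⇒n1 ·f
[6] read 'c'  n1⇒n2
[7] read 'c'  n2⇒n3
[8] read 'c'  n3⇒n4
[9] read 'c'  n4⇒n5  ** P0@[5:9]
[10] read 'b'  n5⇒n0 ·f
[11] read 'a'  n0⇒n6  ** P1@[11:11]
[12] read 'a'  n6⇒n6 ·f  ** P1@[12:12]
[13] read 'c'  n6⇒n1 ·f
[14] read 'c'  n1⇒n2
[15] read 'c'  n2⇒n3
[16] read 'c'  n3⇒n4
[17] read 'c'  n4⇒n5  ** P0@[13:17]
[18] read 'a'  n5⇒n6 ·f  ** P1@[18:18]
[19] read 'c'  n6⇒n1 ·f
[20] read 'c'  n1⇒n2
[21] read 'c'  n2⇒n3
[22] read 'c'  n3⇒n4
[23] read 'c'  n4⇒n5  ** P0@[19:23]
[24] read 'c'  n5⇒n5 ·f  ** P0@[20:24]
[25] read 'c'  n5⇒n5 ·f  ** P0@[21:25]
[26] read 'a'  n5⇒n6 ·f  ** P1@[26:26]
[27] read 'c'  n6⇒n1 ·f
[28] read 'c'  n1⇒n2
[29] read 'c'  n2⇒n3
[30] read 'c'  n3⇒n4
[31] read 'c'  n4⇒n5  ** P0@[27:31]
[32] read 'a'  n5⇒n6 ·f  ** P1@[32:32]
[33] read 'c'  n6⇒n1 ·f
[34] read 'c'  n1⇒n2
[35] read 'c'  n2⇒n3
[36] read 'c'  n3⇒n4
[37] read 'c'  n4⇒n5  ** P0@[33:37]
[38] read 'b'  n5⇒n0 ·f

Matches: [[1,1],[2,1],[4,1],[9,0],[11,1],[12,1],[17,0],[18,1],[23,0],[24,0],[25,0],[26,1],[31,0],[32,1],[37,0]]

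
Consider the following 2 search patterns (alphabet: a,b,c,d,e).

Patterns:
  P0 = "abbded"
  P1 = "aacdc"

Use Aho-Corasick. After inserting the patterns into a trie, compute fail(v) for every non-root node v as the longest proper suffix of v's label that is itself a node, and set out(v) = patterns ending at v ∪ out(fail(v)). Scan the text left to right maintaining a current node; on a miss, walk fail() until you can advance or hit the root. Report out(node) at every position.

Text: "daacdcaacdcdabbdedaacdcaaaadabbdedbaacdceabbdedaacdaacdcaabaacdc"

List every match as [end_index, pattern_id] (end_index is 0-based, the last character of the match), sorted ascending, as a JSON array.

Build automaton:
Trie nodes:
  0='ε' goto a→1
  1='a' goto a→7 b→2
  2='ab' goto b→3
  3='abb' goto d→4
  4='abbd' goto e→5
  5='abbde' goto d→6
  6='abbded' goto ·  ←P0
  7='aa' goto c→8
  8='aac' goto d→9
  9='aacd' goto c→10
  10='aacdc' goto ·  ←P1

Failure links (BFS by depth):
  n1('a'): parent n0 fail=0; on 'a' 0 → fail=0;  out ∅∪∅=∅
  n2('ab'): parent n1 fail=0; on 'b' 0 → fail=0;  out ∅∪∅=∅
  n7('aa'): parent n1 fail=0; on 'a' 0 → fail=1;  out ∅∪∅=∅
  n3('abb'): parent n2 fail=0; on 'b' 0 → fail=0;  out ∅∪∅=∅
  n8('aac'): parent n7 fail=1; on 'c' 1→0 → fail=0;  out ∅∪∅=∅
  n4('abbd'): parent n3 fail=0; on 'd' 0 → fail=0;  out ∅∪∅=∅
  n9('aacd'): parent n8 fail=0; on 'd' 0 → fail=0;  out ∅∪∅=∅
  n5('abbde'): parent n4 fail=0; on 'e' 0 → fail=0;  out ∅∪∅=∅
  n10('aacdc'): parent n9 fail=0; on 'c' 0 → fail=0;  out {1}∪∅={1}
  n6('abbded'): parent n5 fail=0; on 'd' 0 → fail=0;  out {0}∪∅={0}

Scan:
[0] read 'd'  n0⇒n0
[1] read 'a'  n0⇒n1
[2] read 'a'  n1⇒n7
[3] read 'c'  n7⇒n8
[4] read 'd'  n8⇒n9
[5] read 'c'  n9⇒n10  emit P1@[1:5]
[6] read 'a'  n10⇒n1 (fail-walked)
[7] read 'a'  n1⇒n7
[8] read 'c'  n7⇒n8
[9] read 'd'  n8⇒n9
[10] read 'c'  n9⇒n10  emit P1@[6:10]
[11] read 'd'  n10⇒n0 (fail-walked)
[12] read 'a'  n0⇒n1
[13] read 'b'  n1⇒n2
[14] read 'b'  n2⇒n3
[15] read 'd'  n3⇒n4
[16] read 'e'  n4⇒n5
[17] read 'd'  n5⇒n6  emit P0@[12:17]
[18] read 'a'  n6⇒n1 (fail-walked)
[19] read 'a'  n1⇒n7
[20] read 'c'  n7⇒n8
[21] read 'd'  n8⇒n9
[22] read 'c'  n9⇒n10  emit P1@[18:22]
[23] read 'a'  n10⇒n1 (fail-walked)
[24] read 'a'  n1⇒n7
[25] read 'a'  n7⇒n7 (fail-walked)
[26] read 'a'  n7⇒n7 (fail-walked)
[27] read 'd'  n7⇒n0 (fail-walked)
[28] read 'a'  n0⇒n1
[29] read 'b'  n1⇒n2
[30] read 'b'  n2⇒n3
[31] read 'd'  n3⇒n4
[32] read 'e'  n4⇒n5
[33] read 'd'  n5⇒n6  emit P0@[28:33]
[34] read 'b'  n6⇒n0 (fail-walked)
[35] read 'a'  n0⇒n1
[36] read 'a'  n1⇒n7
[37] read 'c'  n7⇒n8
[38] read 'd'  n8⇒n9
[39] read 'c'  n9⇒n10  emit P1@[35:39]
[40] read 'e'  n10⇒n0 (fail-walked)
[41] read 'a'  n0⇒n1
[42] read 'b'  n1⇒n2
[43] read 'b'  n2⇒n3
[44] read 'd'  n3⇒n4
[45] read 'e'  n4⇒n5
[46] read 'd'  n5⇒n6  emit P0@[41:46]
[47] read 'a'  n6⇒n1 (fail-walked)
[48] read 'a'  n1⇒n7
[49] read 'c'  n7⇒n8
[50] read 'd'  n8⇒n9
[51] read 'a'  n9⇒n1 (fail-walked)
[52] read 'a'  n1⇒n7
[53] read 'c'  n7⇒n8
[54] read 'd'  n8⇒n9
[55] read 'c'  n9⇒n10  emit P1@[51:55]
[56] read 'a'  n10⇒n1 (fail-walked)
[57] read 'a'  n1⇒n7
[58] read 'b'  n7⇒n2 (fail-walked)
[59] read 'a'  n2⇒n1 (fail-walked)
[60] read 'a'  n1⇒n7
[61] read 'c'  n7⇒n8
[62] read 'd'  n8⇒n9
[63] read 'c'  n9⇒n10  emit P1@[59:63]

Matches: [[5,1],[10,1],[17,0],[22,1],[33,0],[39,1],[46,0],[55,1],[63,1]]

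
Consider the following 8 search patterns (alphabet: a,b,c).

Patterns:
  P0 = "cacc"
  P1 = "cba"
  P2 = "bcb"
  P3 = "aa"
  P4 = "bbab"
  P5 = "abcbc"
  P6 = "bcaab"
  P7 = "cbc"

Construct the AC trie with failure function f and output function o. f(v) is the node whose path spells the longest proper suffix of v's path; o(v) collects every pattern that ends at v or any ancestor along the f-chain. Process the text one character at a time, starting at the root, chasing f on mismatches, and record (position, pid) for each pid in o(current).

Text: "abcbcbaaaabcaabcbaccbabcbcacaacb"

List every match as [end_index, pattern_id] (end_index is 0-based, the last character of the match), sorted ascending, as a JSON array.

Construct AC machine:
Trie (insert patterns):
  n0 'ε': a→10 b→7 c→1
  n1 'c': a→2 b→5
  n2 'ca': c→3
  n3 'cac': c→4
  n4 'cacc': ·  ←P0
  n5 'cb': a→6 c→22
  n6 'cba': ·  ←P1
  n7 'b': b→12 c→8
  n8 'bc': a→19 b→9
  n9 'bcb': ·  ←P2
  n10 'a': a→11 b→15
  n11 'aa': ·  ←P3
  n12 'bb': a→13
  n13 'bba': b→14
  n14 'bbab': ·  ←P4
  n15 'ab': c→16
  n16 'abc': b→17
  n17 'abcb': c→18
  n18 'abcbc': ·  ←P5
  n19 'bca': a→20
  n20 'bcaa': b→21
  n21 'bcaab': ·  ←P6
  n22 'cbc': ·  ←P7

Failure links (BFS by depth):
  n1('c'): parent n0 fail=0; on 'c' 0 → fail=0;  out ∅∪∅=∅
  n7('b'): parent n0 fail=0; on 'b' 0 → fail=0;  out ∅∪∅=∅
  n10('a'): parent n0 fail=0; on 'a' 0 → fail=0;  out ∅∪∅=∅
  n2('ca'): parent n1 fail=0; on 'a' 0 → fail=10;  out ∅∪∅=∅
  n5('cb'): parent n1 fail=0; on 'b' 0 → fail=7;  out ∅∪∅=∅
  n8('bc'): parent n7 fail=0; on 'c' 0 → fail=1;  out ∅∪∅=∅
  n11('aa'): parent n10 fail=0; on 'a' 0 → fail=10;  out {3}∪∅={3}
  n12('bb'): parent n7 fail=0; on 'b' 0 → fail=7;  out ∅∪∅=∅
  n15('ab'): parent n10 fail=0; on 'b' 0 → fail=7;  out ∅∪∅=∅
  n3('cac'): parent n2 fail=10; on 'c' 10→0 → fail=1;  out ∅∪∅=∅
  n6('cba'): parent n5 fail=7; on 'a' 7→0 → fail=10;  out {1}∪∅={1}
  n9('bcb'): parent n8 fail=1; on 'b' 1 → fail=5;  out {2}∪∅={2}
  n13('bba'): parent n12 fail=7; on 'a' 7→0 → fail=10;  out ∅∪∅=∅
  n16('abc'): parent n15 fail=7; on 'c' 7 → fail=8;  out ∅∪∅=∅
  n19('bca'): parent n8 fail=1; on 'a' 1 → fail=2;  out ∅∪∅=∅
  n22('cbc'): parent n5 fail=7; on 'c' 7 → fail=8;  out {7}∪∅={7}
  n4('cacc'): parent n3 fail=1; on 'c' 1→0 → fail=1;  out {0}∪∅={0}
  n14('bbab'): parent n13 fail=10; on 'b' 10 → fail=15;  out {4}∪∅={4}
  n17('abcb'): parent n16 fail=8; on 'b' 8 → fail=9;  out ∅∪{2}={2}
  n20('bcaa'): parent n19 fail=2; on 'a' 2→10 → fail=11;  out ∅∪{3}={3}
  n18('abcbc'): parent n17 fail=9; on 'c' 9→5 → fail=22;  out {5}∪{7}={5,7}
  n21('bcaab'): parent n20 fail=11; on 'b' 11→10 → fail=15;  out {6}∪∅={6}

Scan:
[0] read 'a'  n0⇒n10
[1] read 'b'  n10⇒n15
[2] read 'c'  n15⇒n16
[3] read 'b'  n16⇒n17  emit P2@[1:3]
[4] read 'c'  n17⇒n18  emit P5@[0:4],P7@[2:4]
[5] read 'b'  n18⇒n9 (via fail)  emit P2@[3:5]
[6] read 'a'  n9⇒n6 (via fail)  emit P1@[4:6]
[7] read 'a'  n6⇒n11 (via fail)  emit P3@[6:7]
[8] read 'a'  n11⇒n11 (via fail)  emit P3@[7:8]
[9] read 'a'  n11⇒n11 (via fail)  emit P3@[8:9]
[10] read 'b'  n11⇒n15 (via fail)
[11] read 'c'  n15⇒n16
[12] read 'a'  n16⇒n19 (via fail)
[13] read 'a'  n19⇒n20  emit P3@[12:13]
[14] read 'b'  n20⇒n21  emit P6@[10:14]
[15] read 'c'  n21⇒n16 (via fail)
[16] read 'b'  n16⇒n17  emit P2@[14:16]
[17] read 'a'  n17⇒n6 (via fail)  emit P1@[15:17]
[18] read 'c'  n6⇒n1 (via fail)
[19] read 'c'  n1⇒n1 (via fail)
[20] read 'b'  n1⇒n5
[21] read 'a'  n5⇒n6  emit P1@[19:21]
[22] read 'b'  n6⇒n15 (via fail)
[23] read 'c'  n15⇒n16
[24] read 'b'  n16⇒n17  emit P2@[22:24]
[25] read 'c'  n17⇒n18  emit P5@[21:25],P7@[23:25]
[26] read 'a'  n18⇒n19 (via fail)
[27] read 'c'  n19⇒n3 (via fail)
[28] read 'a'  n3⇒n2 (via fail)
[29] read 'a'  n2⇒n11 (via fail)  emit P3@[28:29]
[30] read 'c'  n11⇒n1 (via fail)
[31] read 'b'  n1⇒n5

Matches: [[3,2],[4,5],[4,7],[5,2],[6,1],[7,3],[8,3],[9,3],[13,3],[14,6],[16,2],[17,1],[21,1],[24,2],[25,5],[25,7],[29,3]]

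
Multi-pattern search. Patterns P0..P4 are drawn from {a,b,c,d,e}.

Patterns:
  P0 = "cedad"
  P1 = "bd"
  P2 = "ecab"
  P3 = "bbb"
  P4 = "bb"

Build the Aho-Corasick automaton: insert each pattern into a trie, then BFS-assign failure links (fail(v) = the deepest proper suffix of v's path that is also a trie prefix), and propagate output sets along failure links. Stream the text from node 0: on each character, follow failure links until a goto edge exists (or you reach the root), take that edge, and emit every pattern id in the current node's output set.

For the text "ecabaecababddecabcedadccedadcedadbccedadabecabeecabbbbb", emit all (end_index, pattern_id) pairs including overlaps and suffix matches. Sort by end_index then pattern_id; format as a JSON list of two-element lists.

Build:
Trie nodes:
  0='ε' goto b→6 c→1 e→8
  1='c' goto e→2
  2='ce' goto d→3
  3='ced' goto a→4
  4='ceda' goto d→5
  5='cedad' goto ·  ←P0
  6='b' goto b→12 d→7
  7='bd' goto ·  ←P1
  8='e' goto c→9
  9='ec' goto a→10
  10='eca' goto b→11
  11='ecab' goto ·  ←P2
  12='bb' goto b→13  ←P4
  13='bbb' goto ·  ←P3

Failure links (BFS by depth):
  fail(1) 'c': from fail(0)=0 chase 'c': 0 ⇒ 0;  out=∅∪out(0)=∅
  fail(6) 'b': from fail(0)=0 chase 'b': 0 ⇒ 0;  out=∅∪out(0)=∅
  fail(8) 'e': from fail(0)=0 chase 'e': 0 ⇒ 0;  out=∅∪out(0)=∅
  fail(2) 'ce': from fail(1)=0 chase 'e': 0 ⇒ 8;  out=∅∪out(8)=∅
  fail(7) 'bd': from fail(6)=0 chase 'd': 0 ⇒ 0;  out={1}∪out(0)={1}
  fail(9) 'ec': from fail(8)=0 chase 'c': 0 ⇒ 1;  out=∅∪out(1)=∅
  fail(12) 'bb': from fail(6)=0 chase 'b': 0 ⇒ 6;  out={4}∪out(6)={4}
  fail(3) 'ced': from fail(2)=8 chase 'd': 8→0 ⇒ 0;  out=∅∪out(0)=∅
  fail(10) 'eca': from fail(9)=1 chase 'a': 1→0 ⇒ 0;  out=∅∪out(0)=∅
  fail(13) 'bbb': from fail(12)=6 chase 'b': 6 ⇒ 12;  out={3}∪out(12)={3,4}
  fail(4) 'ceda': from fail(3)=0 chase 'a': 0 ⇒ 0;  out=∅∪out(0)=∅
  fail(11) 'ecab': from fail(10)=0 chase 'b': 0 ⇒ 6;  out={2}∪out(6)={2}
  fail(5) 'cedad': from fail(4)=0 chase 'd': 0 ⇒ 0;  out={0}∪out(0)={0}

Text stream:
i=0 'e': node 0→8
i=1 'c': node 8→9
i=2 'a': node 9→10
i=3 'b': node 10→11  → match P2@[0:3]
i=4 'a': node 11→0 (via fail)
i=5 'e': node 0→8
i=6 'c': node 8→9
i=7 'a': node 9→10
i=8 'b': node 10→11  → match P2@[5:8]
i=9 'a': node 11→0 (via fail)
i=10 'b': node 0→6
i=11 'd': node 6→7  → match P1@[10:11]
i=12 'd': node 7→0 (via fail)
i=13 'e': node 0→8
i=14 'c': node 8→9
i=15 'a': node 9→10
i=16 'b': node 10→11  → match P2@[13:16]
i=17 'c': node 11→1 (via fail)
i=18 'e': node 1→2
i=19 'd': node 2→3
i=20 'a': node 3→4
i=21 'd': node 4→5  → match P0@[17:21]
i=22 'c': node 5→1 (via fail)
i=23 'c': node 1→1 (via fail)
i=24 'e': node 1→2
i=25 'd': node 2→3
i=26 'a': node 3→4
i=27 'd': node 4→5  → match P0@[23:27]
i=28 'c': node 5→1 (via fail)
i=29 'e': node 1→2
i=30 'd': node 2→3
i=31 'a': node 3→4
i=32 'd': node 4→5  → match P0@[28:32]
i=33 'b': node 5→6 (via fail)
i=34 'c': node 6→1 (via fail)
i=35 'c': node 1→1 (via fail)
i=36 'e': node 1→2
i=37 'd': node 2→3
i=38 'a': node 3→4
i=39 'd': node 4→5  → match P0@[35:39]
i=40 'a': node 5→0 (via fail)
i=41 'b': node 0→6
i=42 'e': node 6→8 (via fail)
i=43 'c': node 8→9
i=44 'a': node 9→10
i=45 'b': node 10→11  → match P2@[42:45]
i=46 'e': node 11→8 (via fail)
i=47 'e': node 8→8 (via fail)
i=48 'c': node 8→9
i=49 'a': node 9→10
i=50 'b': node 10→11  → match P2@[47:50]
i=51 'b': node 11→12 (via fail)  → match P4@[50:51]
i=52 'b': node 12→13  → match P3@[50:52],P4@[51:52]
i=53 'b': node 13→13 (via fail)  → match P3@[51:53],P4@[52:53]
i=54 'b': node 13→13 (via fail)  → match P3@[52:54],P4@[53:54]

All matches (sorted): [[3,2],[8,2],[11,1],[16,2],[21,0],[27,0],[32,0],[39,0],[45,2],[50,2],[51,4],[52,3],[52,4],[53,3],[53,4],[54,3],[54,4]]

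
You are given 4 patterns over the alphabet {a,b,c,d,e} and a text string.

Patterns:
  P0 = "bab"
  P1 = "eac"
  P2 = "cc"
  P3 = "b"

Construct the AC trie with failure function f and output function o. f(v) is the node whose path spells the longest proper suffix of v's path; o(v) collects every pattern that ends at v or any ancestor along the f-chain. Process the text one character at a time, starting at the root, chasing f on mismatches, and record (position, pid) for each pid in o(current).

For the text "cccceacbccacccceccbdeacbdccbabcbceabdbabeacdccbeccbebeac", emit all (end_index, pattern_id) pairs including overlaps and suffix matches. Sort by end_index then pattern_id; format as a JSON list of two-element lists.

Build:
Trie nodes:
  0='ε' goto b→1 c→7 e→4
  1='b' goto a→2  [P3 ends]
  2='ba' goto b→3
  3='bab' goto ·  [P0 ends]
  4='e' goto a→5
  5='ea' goto c→6
  6='eac' goto ·  [P1 ends]
  7='c' goto c→8
  8='cc' goto ·  [P2 ends]

BFS fail/out derivation:
  fail(1) 'b': from fail(0)=0 chase 'b': 0 ⇒ 0;  out={3}∪out(0)={3}
  fail(4) 'e': from fail(0)=0 chase 'e': 0 ⇒ 0;  out=∅∪out(0)=∅
  fail(7) 'c': from fail(0)=0 chase 'c': 0 ⇒ 0;  out=∅∪out(0)=∅
  fail(2) 'ba': from fail(1)=0 chase 'a': 0 ⇒ 0;  out=∅∪out(0)=∅
  fail(5) 'ea': from fail(4)=0 chase 'a': 0 ⇒ 0;  out=∅∪out(0)=∅
  fail(8) 'cc': from fail(7)=0 chase 'c': 0 ⇒ 7;  out={2}∪out(7)={2}
  fail(3) 'bab': from fail(2)=0 chase 'b': 0 ⇒ 1;  out={0}∪out(1)={0,3}
  fail(6) 'eac': from fail(5)=0 chase 'c': 0 ⇒ 7;  out={1}∪out(7)={1}

Run:
[0] read 'c'  n0⇒n7
[1] read 'c'  n7⇒n8  emit P2@[0:1]
[2] read 'c'  n8⇒n8 (via fail)  emit P2@[1:2]
[3] read 'c'  n8⇒n8 (via fail)  emit P2@[2:3]
[4] read 'e'  n8⇒n4 (via fail)
[5] read 'a'  n4⇒n5
[6] read 'c'  n5⇒n6  emit P1@[4:6]
[7] read 'b'  n6⇒n1 (via fail)  emit P3@[7:7]
[8] read 'c'  n1⇒n7 (via fail)
[9] read 'c'  n7⇒n8  emit P2@[8:9]
[10] read 'a'  n8⇒n0 (via fail)
[11] read 'c'  n0⇒n7
[12] read 'c'  n7⇒n8  emit P2@[11:12]
[13] read 'c'  n8⇒n8 (via fail)  emit P2@[12:13]
[14] read 'c'  n8⇒n8 (via fail)  emit P2@[13:14]
[15] read 'e'  n8⇒n4 (via fail)
[16] read 'c'  n4⇒n7 (via fail)
[17] read 'c'  n7⇒n8  emit P2@[16:17]
[18] read 'b'  n8⇒n1 (via fail)  emit P3@[18:18]
[19] read 'd'  n1⇒n0 (via fail)
[20] read 'e'  n0⇒n4
[21] read 'a'  n4⇒n5
[22] read 'c'  n5⇒n6  emit P1@[20:22]
[23] read 'b'  n6⇒n1 (via fail)  emit P3@[23:23]
[24] read 'd'  n1⇒n0 (via fail)
[25] read 'c'  n0⇒n7
[26] read 'c'  n7⇒n8  emit P2@[25:26]
[27] read 'b'  n8⇒n1 (via fail)  emit P3@[27:27]
[28] read 'a'  n1⇒n2
[29] read 'b'  n2⇒n3  emit P0@[27:29],P3@[29:29]
[30] read 'c'  n3⇒n7 (via fail)
[31] read 'b'  n7⇒n1 (via fail)  emit P3@[31:31]
[32] read 'c'  n1⇒n7 (via fail)
[33] read 'e'  n7⇒n4 (via fail)
[34] read 'a'  n4⇒n5
[35] read 'b'  n5⇒n1 (via fail)  emit P3@[35:35]
[36] read 'd'  n1⇒n0 (via fail)
[37] read 'b'  n0⇒n1  emit P3@[37:37]
[38] read 'a'  n1⇒n2
[39] read 'b'  n2⇒n3  emit P0@[37:39],P3@[39:39]
[40] read 'e'  n3⇒n4 (via fail)
[41] read 'a'  n4⇒n5
[42] read 'c'  n5⇒n6  emit P1@[40:42]
[43] read 'd'  n6⇒n0 (via fail)
[44] read 'c'  n0⇒n7
[45] read 'c'  n7⇒n8  emit P2@[44:45]
[46] read 'b'  n8⇒n1 (via fail)  emit P3@[46:46]
[47] read 'e'  n1⇒n4 (via fail)
[48] read 'c'  n4⇒n7 (via fail)
[49] read 'c'  n7⇒n8  emit P2@[48:49]
[50] read 'b'  n8⇒n1 (via fail)  emit P3@[50:50]
[51] read 'e'  n1⇒n4 (via fail)
[52] read 'b'  n4⇒n1 (via fail)  emit P3@[52:52]
[53] read 'e'  n1⇒n4 (via fail)
[54] read 'a'  n4⇒n5
[55] read 'c'  n5⇒n6  emit P1@[53:55]

Result: [[1,2],[2,2],[3,2],[6,1],[7,3],[9,2],[12,2],[13,2],[14,2],[17,2],[18,3],[22,1],[23,3],[26,2],[27,3],[29,0],[29,3],[31,3],[35,3],[37,3],[39,0],[39,3],[42,1],[45,2],[46,3],[49,2],[50,3],[52,3],[55,1]]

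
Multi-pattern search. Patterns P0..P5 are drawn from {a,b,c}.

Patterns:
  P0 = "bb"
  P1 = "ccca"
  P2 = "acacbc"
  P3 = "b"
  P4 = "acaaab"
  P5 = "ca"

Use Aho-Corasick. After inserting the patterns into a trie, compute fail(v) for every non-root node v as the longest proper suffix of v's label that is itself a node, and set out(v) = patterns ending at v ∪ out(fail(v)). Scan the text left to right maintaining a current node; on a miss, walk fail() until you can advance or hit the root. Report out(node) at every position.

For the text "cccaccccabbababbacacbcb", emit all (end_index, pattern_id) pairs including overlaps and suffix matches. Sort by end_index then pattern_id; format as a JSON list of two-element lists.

Build automaton:
Trie nodes:
  0='ε' goto a→7 b→1 c→3
  1='b' goto b→2  [P3 ends]
  2='bb' goto ·  [P0 ends]
  3='c' goto a→16 c→4
  4='cc' goto c→5
  5='ccc' goto a→6
  6='ccca' goto ·  [P1 ends]
  7='a' goto c→8
  8='ac' goto a→9
  9='aca' goto a→13 c→10
  10='acac' goto b→11
  11='acacb' goto c→12
  12='acacbc' goto ·  [P2 ends]
  13='acaa' goto a→14
  14='acaaa' goto b→15
  15='acaaab' goto ·  [P4 ends]
  16='ca' goto ·  [P5 ends]

BFS fail/out derivation:
  n1('b'): parent n0 fail=0; on 'b' 0 → fail=0;  out {3}∪∅={3}
  n3('c'): parent n0 fail=0; on 'c' 0 → fail=0;  out ∅∪∅=∅
  n7('a'): parent n0 fail=0; on 'a' 0 → fail=0;  out ∅∪∅=∅
  n2('bb'): parent n1 fail=0; on 'b' 0 → fail=1;  out {0}∪{3}={0,3}
  n4('cc'): parent n3 fail=0; on 'c' 0 → fail=3;  out ∅∪∅=∅
  n8('ac'): parent n7 fail=0; on 'c' 0 → fail=3;  out ∅∪∅=∅
  n16('ca'): parent n3 fail=0; on 'a' 0 → fail=7;  out {5}∪∅={5}
  n5('ccc'): parent n4 fail=3; on 'c' 3 → fail=4;  out ∅∪∅=∅
  n9('aca'): parent n8 fail=3; on 'a' 3 → fail=16;  out ∅∪{5}={5}
  n6('ccca'): parent n5 fail=4; on 'a' 4→3 → fail=16;  out {1}∪{5}={1,5}
  n10('acac'): parent n9 fail=16; on 'c' 16→7 → fail=8;  out ∅∪∅=∅
  n13('acaa'): parent n9 fail=16; on 'a' 16→7→0 → fail=7;  out ∅∪∅=∅
  n11('acacb'): parent n10 fail=8; on 'b' 8→3→0 → fail=1;  out ∅∪{3}={3}
  n14('acaaa'): parent n13 fail=7; on 'a' 7→0 → fail=7;  out ∅∪∅=∅
  n12('acacbc'): parent n11 fail=1; on 'c' 1→0 → fail=3;  out {2}∪∅={2}
  n15('acaaab'): parent n14 fail=7; on 'b' 7→0 → fail=1;  out {4}∪{3}={3,4}

Text stream:
pos 0 'c': at 3
pos 1 'c': at 4
pos 2 'c': at 5
pos 3 'a': at 6  emit P1@[0:3],P5@[2:3]
pos 4 'c': at 8 (fail-walked)
pos 5 'c': at 4 (fail-walked)
pos 6 'c': at 5
pos 7 'c': at 5 (fail-walked)
pos 8 'a': at 6  emit P1@[5:8],P5@[7:8]
pos 9 'b': at 1 (fail-walked)  emit P3@[9:9]
pos 10 'b': at 2  emit P0@[9:10],P3@[10:10]
pos 11 'a': at 7 (fail-walked)
pos 12 'b': at 1 (fail-walked)  emit P3@[12:12]
pos 13 'a': at 7 (fail-walked)
pos 14 'b': at 1 (fail-walked)  emit P3@[14:14]
pos 15 'b': at 2  emit P0@[14:15],P3@[15:15]
pos 16 'a': at 7 (fail-walked)
pos 17 'c': at 8
pos 18 'a': at 9  emit P5@[17:18]
pos 19 'c': at 10
pos 20 'b': at 11  emit P3@[20:20]
pos 21 'c': at 12  emit P2@[16:21]
pos 22 'b': at 1 (fail-walked)  emit P3@[22:22]

All matches (sorted): [[3,1],[3,5],[8,1],[8,5],[9,3],[10,0],[10,3],[12,3],[14,3],[15,0],[15,3],[18,5],[20,3],[21,2],[22,3]]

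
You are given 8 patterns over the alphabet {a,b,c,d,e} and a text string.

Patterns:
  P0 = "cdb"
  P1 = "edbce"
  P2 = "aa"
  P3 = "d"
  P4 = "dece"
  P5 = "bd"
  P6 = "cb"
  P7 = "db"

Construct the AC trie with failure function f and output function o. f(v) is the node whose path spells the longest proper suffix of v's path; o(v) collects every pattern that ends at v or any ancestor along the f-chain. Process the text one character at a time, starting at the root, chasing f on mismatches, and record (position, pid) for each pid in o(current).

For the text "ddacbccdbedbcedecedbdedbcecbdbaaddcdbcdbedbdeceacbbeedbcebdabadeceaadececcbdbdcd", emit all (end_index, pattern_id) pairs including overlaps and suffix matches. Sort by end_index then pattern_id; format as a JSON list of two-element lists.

Build automaton:
Trie nodes:
  n0 'ε': a→9 b→15 c→1 d→11 e→4
  n1 'c': b→17 d→2
  n2 'cd': b→3
  n3 'cdb': ·  ←P0
  n4 'e': d→5
  n5 'ed': b→6
  n6 'edb': c→7
  n7 'edbc': e→8
  n8 'edbce': ·  ←P1
  n9 'a': a→10
  n10 'aa': ·  ←P2
  n11 'd': b→18 e→12  ←P3
  n12 'de': c→13
  n13 'dec': e→14
  n14 'dece': ·  ←P4
  n15 'b': d→16
  n16 'bd': ·  ←P5
  n17 'cb': ·  ←P6
  n18 'db': ·  ←P7

BFS fail/out derivation:
  fail(1) 'c': from fail(0)=0 chase 'c': 0 ⇒ 0;  out=∅∪out(0)=∅
  fail(4) 'e': from fail(0)=0 chase 'e': 0 ⇒ 0;  out=∅∪out(0)=∅
  fail(9) 'a': from fail(0)=0 chase 'a': 0 ⇒ 0;  out=∅∪out(0)=∅
  fail(11) 'd': from fail(0)=0 chase 'd': 0 ⇒ 0;  out={3}∪out(0)={3}
  fail(15) 'b': from fail(0)=0 chase 'b': 0 ⇒ 0;  out=∅∪out(0)=∅
  fail(2) 'cd': from fail(1)=0 chase 'd': 0 ⇒ 11;  out=∅∪out(11)={3}
  fail(5) 'ed': from fail(4)=0 chase 'd': 0 ⇒ 11;  out=∅∪out(11)={3}
  fail(10) 'aa': from fail(9)=0 chase 'a': 0 ⇒ 9;  out={2}∪out(9)={2}
  fail(12) 'de': from fail(11)=0 chase 'e': 0 ⇒ 4;  out=∅∪out(4)=∅
  fail(16) 'bd': from fail(15)=0 chase 'd': 0 ⇒ 11;  out={5}∪out(11)={3,5}
  fail(17) 'cb': from fail(1)=0 chase 'b': 0 ⇒ 15;  out={6}∪out(15)={6}
  fail(18) 'db': from fail(11)=0 chase 'b': 0 ⇒ 15;  out={7}∪out(15)={7}
  fail(3) 'cdb': from fail(2)=11 chase 'b': 11 ⇒ 18;  out={0}∪out(18)={0,7}
  fail(6) 'edb': from fail(5)=11 chase 'b': 11 ⇒ 18;  out=∅∪out(18)={7}
  fail(13) 'dec': from fail(12)=4 chase 'c': 4→0 ⇒ 1;  out=∅∪out(1)=∅
  fail(7) 'edbc': from fail(6)=18 chase 'c': 18→15→0 ⇒ 1;  out=∅∪out(1)=∅
  fail(14) 'dece': from fail(13)=1 chase 'e': 1→0 ⇒ 4;  out={4}∪out(4)={4}
  fail(8) 'edbce': from fail(7)=1 chase 'e': 1→0 ⇒ 4;  out={1}∪out(4)={1}

Run:
[0] read 'd'  n0⇒n11  → match P3@[0:0]
[1] read 'd'  n11⇒n11 ·f  → match P3@[1:1]
[2] read 'a'  n11⇒n9 ·f
[3] read 'c'  n9⇒n1 ·f
[4] read 'b'  n1⇒n17  → match P6@[3:4]
[5] read 'c'  n17⇒n1 ·f
[6] read 'c'  n1⇒n1 ·f
[7] read 'd'  n1⇒n2  → match P3@[7:7]
[8] read 'b'  n2⇒n3  → match P0@[6:8],P7@[7:8]
[9] read 'e'  n3⇒n4 ·f
[10] read 'd'  n4⇒n5  → match P3@[10:10]
[11] read 'b'  n5⇒n6  → match P7@[10:11]
[12] read 'c'  n6⇒n7
[13] read 'e'  n7⇒n8  → match P1@[9:13]
[14] read 'd'  n8⇒n5 ·f  → match P3@[14:14]
[15] read 'e'  n5⇒n12 ·f
[16] read 'c'  n12⇒n13
[17] read 'e'  n13⇒n14  → match P4@[14:17]
[18] read 'd'  n14⇒n5 ·f  → match P3@[18:18]
[19] read 'b'  n5⇒n6  → match P7@[18:19]
[20] read 'd'  n6⇒n16 ·f  → match P3@[20:20],P5@[19:20]
[21] read 'e'  n16⇒n12 ·f
[22] read 'd'  n12⇒n5 ·f  → match P3@[22:22]
[23] read 'b'  n5⇒n6  → match P7@[22:23]
[24] read 'c'  n6⇒n7
[25] read 'e'  n7⇒n8  → match P1@[21:25]
[26] read 'c'  n8⇒n1 ·f
[27] read 'b'  n1⇒n17  → match P6@[26:27]
[28] read 'd'  n17⇒n16 ·f  → match P3@[28:28],P5@[27:28]
[29] read 'b'  n16⇒n18 ·f  → match P7@[28:29]
[30] read 'a'  n18⇒n9 ·f
[31] read 'a'  n9⇒n10  → match P2@[30:31]
[32] read 'd'  n10⇒n11 ·f  → match P3@[32:32]
[33] read 'd'  n11⇒n11 ·f  → match P3@[33:33]
[34] read 'c'  n11⇒n1 ·f
[35] read 'd'  n1⇒n2  → match P3@[35:35]
[36] read 'b'  n2⇒n3  → match P0@[34:36],P7@[35:36]
[37] read 'c'  n3⇒n1 ·f
[38] read 'd'  n1⇒n2  → match P3@[38:38]
[39] read 'b'  n2⇒n3  → match P0@[37:39],P7@[38:39]
[40] read 'e'  n3⇒n4 ·f
[41] read 'd'  n4⇒n5  → match P3@[41:41]
[42] read 'b'  n5⇒n6  → match P7@[41:42]
[43] read 'd'  n6⇒n16 ·f  → match P3@[43:43],P5@[42:43]
[44] read 'e'  n16⇒n12 ·f
[45] read 'c'  n12⇒n13
[46] read 'e'  n13⇒n14  → match P4@[43:46]
[47] read 'a'  n14⇒n9 ·f
[48] read 'c'  n9⇒n1 ·f
[49] read 'b'  n1⇒n17  → match P6@[48:49]
[50] read 'b'  n17⇒n15 ·f
[51] read 'e'  n15⇒n4 ·f
[52] read 'e'  n4⇒n4 ·f
[53] read 'd'  n4⇒n5  → match P3@[53:53]
[54] read 'b'  n5⇒n6  → match P7@[53:54]
[55] read 'c'  n6⇒n7
[56] read 'e'  n7⇒n8  → match P1@[52:56]
[57] read 'b'  n8⇒n15 ·f
[58] read 'd'  n15⇒n16  → match P3@[58:58],P5@[57:58]
[59] read 'a'  n16⇒n9 ·f
[60] read 'b'  n9⇒n15 ·f
[61] read 'a'  n15⇒n9 ·f
[62] read 'd'  n9⇒n11 ·f  → match P3@[62:62]
[63] read 'e'  n11⇒n12
[64] read 'c'  n12⇒n13
[65] read 'e'  n13⇒n14  → match P4@[62:65]
[66] read 'a'  n14⇒n9 ·f
[67] read 'a'  n9⇒n10  → match P2@[66:67]
[68] read 'd'  n10⇒n11 ·f  → match P3@[68:68]
[69] read 'e'  n11⇒n12
[70] read 'c'  n12⇒n13
[71] read 'e'  n13⇒n14  → match P4@[68:71]
[72] read 'c'  n14⇒n1 ·f
[73] read 'c'  n1⇒n1 ·f
[74] read 'b'  n1⇒n17  → match P6@[73:74]
[75] read 'd'  n17⇒n16 ·f  → match P3@[75:75],P5@[74:75]
[76] read 'b'  n16⇒n18 ·f  → match P7@[75:76]
[77] read 'd'  n18⇒n16 ·f  → match P3@[77:77],P5@[76:77]
[78] read 'c'  n16⇒n1 ·f
[79] read 'd'  n1⇒n2  → match P3@[79:79]

Result: [[0,3],[1,3],[4,6],[7,3],[8,0],[8,7],[10,3],[11,7],[13,1],[14,3],[17,4],[18,3],[19,7],[20,3],[20,5],[22,3],[23,7],[25,1],[27,6],[28,3],[28,5],[29,7],[31,2],[32,3],[33,3],[35,3],[36,0],[36,7],[38,3],[39,0],[39,7],[41,3],[42,7],[43,3],[43,5],[46,4],[49,6],[53,3],[54,7],[56,1],[58,3],[58,5],[62,3],[65,4],[67,2],[68,3],[71,4],[74,6],[75,3],[75,5],[76,7],[77,3],[77,5],[79,3]]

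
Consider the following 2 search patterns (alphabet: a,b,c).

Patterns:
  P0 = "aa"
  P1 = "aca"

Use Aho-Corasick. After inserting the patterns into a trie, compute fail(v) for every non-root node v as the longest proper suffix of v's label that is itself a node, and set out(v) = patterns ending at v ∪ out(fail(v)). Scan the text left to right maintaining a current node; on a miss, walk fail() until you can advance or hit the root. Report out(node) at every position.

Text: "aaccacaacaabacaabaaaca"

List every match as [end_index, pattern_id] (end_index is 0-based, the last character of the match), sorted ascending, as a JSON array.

Construct AC machine:
Trie nodes:
  0='ε' goto a→1
  1='a' goto a→2 c→3
  2='aa' goto ·  [P0 ends]
  3='ac' goto a→4
  4='aca' goto ·  [P1 ends]

BFS fail/out derivation:
  fail(1) 'a': from fail(0)=0 chase 'a': 0 ⇒ 0;  out=∅∪out(0)=∅
  fail(2) 'aa': from fail(1)=0 chase 'a': 0 ⇒ 1;  out={0}∪out(1)={0}
  fail(3) 'ac': from fail(1)=0 chase 'c': 0 ⇒ 0;  out=∅∪out(0)=∅
  fail(4) 'aca': from fail(3)=0 chase 'a': 0 ⇒ 1;  out={1}∪out(1)={1}

Scan:
i=0 'a': node 0→1
i=1 'a': node 1→2  → match P0@[0:1]
i=2 'c': node 2→3 ·f
i=3 'c': node 3→0 ·f
i=4 'a': node 0→1
i=5 'c': node 1→3
i=6 'a': node 3→4  → match P1@[4:6]
i=7 'a': node 4→2 ·f  → match P0@[6:7]
i=8 'c': node 2→3 ·f
i=9 'a': node 3→4  → match P1@[7:9]
i=10 'a': node 4→2 ·f  → match P0@[9:10]
i=11 'b': node 2→0 ·f
i=12 'a': node 0→1
i=13 'c': node 1→3
i=14 'a': node 3→4  → match P1@[12:14]
i=15 'a': node 4→2 ·f  → match P0@[14:15]
i=16 'b': node 2→0 ·f
i=17 'a': node 0→1
i=18 'a': node 1→2  → match P0@[17:18]
i=19 'a': node 2→2 ·f  → match P0@[18:19]
i=20 'c': node 2→3 ·f
i=21 'a': node 3→4  → match P1@[19:21]

All matches (sorted): [[1,0],[6,1],[7,0],[9,1],[10,0],[14,1],[15,0],[18,0],[19,0],[21,1]]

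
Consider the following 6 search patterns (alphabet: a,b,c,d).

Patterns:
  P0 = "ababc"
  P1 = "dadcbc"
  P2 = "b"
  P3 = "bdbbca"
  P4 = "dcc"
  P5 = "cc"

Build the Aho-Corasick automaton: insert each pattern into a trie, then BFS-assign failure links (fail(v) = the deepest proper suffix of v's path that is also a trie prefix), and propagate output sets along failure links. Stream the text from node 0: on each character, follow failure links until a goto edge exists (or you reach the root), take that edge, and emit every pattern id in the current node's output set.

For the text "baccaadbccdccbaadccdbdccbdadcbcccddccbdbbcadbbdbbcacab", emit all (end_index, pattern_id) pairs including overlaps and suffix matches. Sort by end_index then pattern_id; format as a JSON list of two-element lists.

Build automaton:
Trie (insert patterns):
  0='ε' goto a→1 b→12 c→20 d→6
  1='a' goto b→2
  2='ab' goto a→3
  3='aba' goto b→4
  4='abab' goto c→5
  5='ababc' goto ·  [P0 ends]
  6='d' goto a→7 c→18
  7='da' goto d→8
  8='dad' goto c→9
  9='dadc' goto b→10
  10='dadcb' goto c→11
  11='dadcbc' goto ·  [P1 ends]
  12='b' goto d→13  [P2 ends]
  13='bd' goto b→14
  14='bdb' goto b→15
  15='bdbb' goto c→16
  16='bdbbc' goto a→17
  17='bdbbca' goto ·  [P3 ends]
  18='dc' goto c→19
  19='dcc' goto ·  [P4 ends]
  20='c' goto c→21
  21='cc' goto ·  [P5 ends]

Failure links (BFS by depth):
  fail(1) 'a': from fail(0)=0 chase 'a': 0 ⇒ 0;  out=∅∪out(0)=∅
  fail(6) 'd': from fail(0)=0 chase 'd': 0 ⇒ 0;  out=∅∪out(0)=∅
  fail(12) 'b': from fail(0)=0 chase 'b': 0 ⇒ 0;  out={2}∪out(0)={2}
  fail(20) 'c': from fail(0)=0 chase 'c': 0 ⇒ 0;  out=∅∪out(0)=∅
  fail(2) 'ab': from fail(1)=0 chase 'b': 0 ⇒ 12;  out=∅∪out(12)={2}
  fail(7) 'da': from fail(6)=0 chase 'a': 0 ⇒ 1;  out=∅∪out(1)=∅
  fail(13) 'bd': from fail(12)=0 chase 'd': 0 ⇒ 6;  out=∅∪out(6)=∅
  fail(18) 'dc': from fail(6)=0 chase 'c': 0 ⇒ 20;  out=∅∪out(20)=∅
  fail(21) 'cc': from fail(20)=0 chase 'c': 0 ⇒ 20;  out={5}∪out(20)={5}
  fail(3) 'aba': from fail(2)=12 chase 'a': 12→0 ⇒ 1;  out=∅∪out(1)=∅
  fail(8) 'dad': from fail(7)=1 chase 'd': 1→0 ⇒ 6;  out=∅∪out(6)=∅
  fail(14) 'bdb': from fail(13)=6 chase 'b': 6→0 ⇒ 12;  out=∅∪out(12)={2}
  fail(19) 'dcc': from fail(18)=20 chase 'c': 20 ⇒ 21;  out={4}∪out(21)={4,5}
  fail(4) 'abab': from fail(3)=1 chase 'b': 1 ⇒ 2;  out=∅∪out(2)={2}
  fail(9) 'dadc': from fail(8)=6 chase 'c': 6 ⇒ 18;  out=∅∪out(18)=∅
  fail(15) 'bdbb': from fail(14)=12 chase 'b': 12→0 ⇒ 12;  out=∅∪out(12)={2}
  fail(5) 'ababc': from fail(4)=2 chase 'c': 2→12→0 ⇒ 20;  out={0}∪out(20)={0}
  fail(10) 'dadcb': from fail(9)=18 chase 'b': 18→20→0 ⇒ 12;  out=∅∪out(12)={2}
  fail(16) 'bdbbc': from fail(15)=12 chase 'c': 12→0 ⇒ 20;  out=∅∪out(20)=∅
  fail(11) 'dadcbc': from fail(10)=12 chase 'c': 12→0 ⇒ 20;  out={1}∪out(20)={1}
  fail(17) 'bdbbca': from fail(16)=20 chase 'a': 20→0 ⇒ 1;  out={3}∪out(1)={3}

Scan:
pos 0 'b': at 12  → match P2@[0:0]
pos 1 'a': at 1 ·f
pos 2 'c': at 20 ·f
pos 3 'c': at 21  → match P5@[2:3]
pos 4 'a': at 1 ·f
pos 5 'a': at 1 ·f
pos 6 'd': at 6 ·f
pos 7 'b': at 12 ·f  → match P2@[7:7]
pos 8 'c': at 20 ·f
pos 9 'c': at 21  → match P5@[8:9]
pos 10 'd': at 6 ·f
pos 11 'c': at 18
pos 12 'c': at 19  → match P4@[10:12],P5@[11:12]
pos 13 'b': at 12 ·f  → match P2@[13:13]
pos 14 'a': at 1 ·f
pos 15 'a': at 1 ·f
pos 16 'd': at 6 ·f
pos 17 'c': at 18
pos 18 'c': at 19  → match P4@[16:18],P5@[17:18]
pos 19 'd': at 6 ·f
pos 20 'b': at 12 ·f  → match P2@[20:20]
pos 21 'd': at 13
pos 22 'c': at 18 ·f
pos 23 'c': at 19  → match P4@[21:23],P5@[22:23]
pos 24 'b': at 12 ·f  → match P2@[24:24]
pos 25 'd': at 13
pos 26 'a': at 7 ·f
pos 27 'd': at 8
pos 28 'c': at 9
pos 29 'b': at 10  → match P2@[29:29]
pos 30 'c': at 11  → match P1@[25:30]
pos 31 'c': at 21 ·f  → match P5@[30:31]
pos 32 'c': at 21 ·f  → match P5@[31:32]
pos 33 'd': at 6 ·f
pos 34 'd': at 6 ·f
pos 35 'c': at 18
pos 36 'c': at 19  → match P4@[34:36],P5@[35:36]
pos 37 'b': at 12 ·f  → match P2@[37:37]
pos 38 'd': at 13
pos 39 'b': at 14  → match P2@[39:39]
pos 40 'b': at 15  → match P2@[40:40]
pos 41 'c': at 16
pos 42 'a': at 17  → match P3@[37:42]
pos 43 'd': at 6 ·f
pos 44 'b': at 12 ·f  → match P2@[44:44]
pos 45 'b': at 12 ·f  → match P2@[45:45]
pos 46 'd': at 13
pos 47 'b': at 14  → match P2@[47:47]
pos 48 'b': at 15  → match P2@[48:48]
pos 49 'c': at 16
pos 50 'a': at 17  → match P3@[45:50]
pos 51 'c': at 20 ·f
pos 52 'a': at 1 ·f
pos 53 'b': at 2  → match P2@[53:53]

All matches (sorted): [[0,2],[3,5],[7,2],[9,5],[12,4],[12,5],[13,2],[18,4],[18,5],[20,2],[23,4],[23,5],[24,2],[29,2],[30,1],[31,5],[32,5],[36,4],[36,5],[37,2],[39,2],[40,2],[42,3],[44,2],[45,2],[47,2],[48,2],[50,3],[53,2]]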